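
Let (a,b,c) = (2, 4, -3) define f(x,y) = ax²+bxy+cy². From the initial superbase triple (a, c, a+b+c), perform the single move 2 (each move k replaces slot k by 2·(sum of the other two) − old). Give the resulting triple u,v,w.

start (2,-3,3) = (f(1,0),f(0,1),f(1,1))
replace slot 2: 2·(2+3) − (-3) = 13 → (2,13,3)

2,13,3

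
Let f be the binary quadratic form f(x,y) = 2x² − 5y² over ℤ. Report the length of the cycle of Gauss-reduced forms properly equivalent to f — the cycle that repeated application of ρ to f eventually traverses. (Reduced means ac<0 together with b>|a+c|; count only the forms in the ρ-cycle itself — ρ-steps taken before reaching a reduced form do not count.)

D = 40, ⌊√D⌋ = 6
descent: ρ → (-5,0,2)
descent: ρ → (2,4,-3)  [lands on river]
river: ρ → (-3,2,3)
river: ρ → (3,4,-2)
river: ρ → (-2,4,3)
river: ρ → (3,2,-3)
river: ρ → (-3,4,2)
ρ-cycle length = 6 (tail of 2 descent steps not counted)

6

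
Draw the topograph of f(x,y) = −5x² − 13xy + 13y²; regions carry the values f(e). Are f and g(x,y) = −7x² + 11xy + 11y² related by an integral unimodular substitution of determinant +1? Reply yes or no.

D₁ = 429, D₂ = 429
river cycle of f (length 6): (13, 13, -5), (-5, 17, 7), (7, 11, -11), (-11, 11, 7), (7, 17, -5), (-5, 13, 13)
river cycle of g (length 6): (11, 11, -7), (-7, 17, 5), (5, 13, -13), (-13, 13, 5), (5, 17, -7), (-7, 11, 11)
cycles differ ⇒ inequivalent

no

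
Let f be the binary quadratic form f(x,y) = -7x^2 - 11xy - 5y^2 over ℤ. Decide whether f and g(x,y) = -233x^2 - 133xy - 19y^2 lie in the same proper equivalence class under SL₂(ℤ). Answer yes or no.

D₁ = -19, D₂ = -19
f is negative-definite; reduce −f:
−f: translate: b→-3 (≡11 mod 14), so (7,11,5)→(7,-3,1)
−f: flip: (7,-3,1)→(1,3,7)
−f: translate: b→1 (≡3 mod 2), so (1,3,7)→(1,1,5)
−f: reduced (well bottom): (1,1,5) with a≤c, −a<b≤a
flip sign back: reduced form of f is (-1,-1,-5)
g is negative-definite; reduce −g:
−g: flip: (233,133,19)→(19,-133,233)
−g: translate: b→19 (≡-133 mod 38), so (19,-133,233)→(19,19,5)
−g: flip: (19,19,5)→(5,-19,19)
−g: translate: b→1 (≡-19 mod 10), so (5,-19,19)→(5,1,1)
−g: flip: (5,1,1)→(1,-1,5)
−g: translate: b→1 (≡-1 mod 2), so (1,-1,5)→(1,1,5)
−g: reduced (well bottom): (1,1,5) with a≤c, −a<b≤a
flip sign back: reduced form of g is (-1,-1,-5)
reduced forms (-1, -1, -5) vs (-1, -1, -5) ⇒ equivalent

yes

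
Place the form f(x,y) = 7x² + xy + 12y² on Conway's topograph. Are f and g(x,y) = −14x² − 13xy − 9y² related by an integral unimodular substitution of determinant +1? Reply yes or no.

D₁ = -335, D₂ = -335
f: reduced (well bottom): (7,1,12) with a≤c, −a<b≤a
g is negative-definite; reduce −g:
−g: flip: (14,13,9)→(9,-13,14)
−g: translate: b→5 (≡-13 mod 18), so (9,-13,14)→(9,5,10)
−g: reduced (well bottom): (9,5,10) with a≤c, −a<b≤a
flip sign back: reduced form of g is (-9,-5,-10)
reduced forms (7, 1, 12) vs (-9, -5, -10) ⇒ inequivalent

no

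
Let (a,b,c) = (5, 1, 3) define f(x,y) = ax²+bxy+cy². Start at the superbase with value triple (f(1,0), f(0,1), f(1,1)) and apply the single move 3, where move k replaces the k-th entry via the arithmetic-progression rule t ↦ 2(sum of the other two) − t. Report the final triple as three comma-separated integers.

start (5,3,9) = (f(1,0),f(0,1),f(1,1))
replace slot 3: 2·(5+3) − 9 = 7 → (5,3,7)

5,3,7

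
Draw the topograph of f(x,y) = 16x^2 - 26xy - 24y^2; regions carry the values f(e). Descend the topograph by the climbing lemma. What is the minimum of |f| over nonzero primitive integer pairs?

descent: ρ → (-24,26,16)  [lands on river]
river: ρ → (16,38,-12)
river: ρ → (-12,34,22)
river: ρ → (22,10,-24)
river: ρ → (-24,38,8)
river: ρ → (8,42,-14)
river: ρ → (-14,42,8)
river: ρ → (8,38,-24)
river: ρ → (-24,10,22)
river: ρ → (22,34,-12)
river: ρ → (-12,38,16)
river: ρ → (16,26,-24)
river: ρ → (-24,22,18)
river: ρ → (18,14,-28)
river: ρ → (-28,42,4)
river: ρ → (4,46,-6)
river: ρ → (-6,38,32)
river: ρ → (32,26,-12)
river: ρ → (-12,46,2)
river: ρ → (2,46,-12)
river: ρ → (-12,26,32)
river: ρ → (32,38,-6)
river: ρ → (-6,46,4)
river: ρ → (4,42,-28)
river: ρ → (-28,14,18)
river: ρ → (18,22,-24)
closes: descent 1, river 26
min |a| on river = 2

2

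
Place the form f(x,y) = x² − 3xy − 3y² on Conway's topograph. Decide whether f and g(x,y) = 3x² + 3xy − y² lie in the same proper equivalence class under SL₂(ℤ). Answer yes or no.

D₁ = 21, D₂ = 21
river cycle of f (length 2): (-3, 3, 1), (1, 3, -3)
river cycle of g (length 2): (-1, 3, 3), (3, 3, -1)
cycles differ ⇒ inequivalent

no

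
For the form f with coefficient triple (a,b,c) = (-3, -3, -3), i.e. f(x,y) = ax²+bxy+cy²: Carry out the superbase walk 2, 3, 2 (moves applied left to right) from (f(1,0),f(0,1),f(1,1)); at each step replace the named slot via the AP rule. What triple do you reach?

start (-3,-3,-9) = (f(1,0),f(0,1),f(1,1))
replace slot 2: 2·((-3)+(-9)) − (-3) = -21 → (-3,-21,-9)
replace slot 3: 2·((-3)+(-21)) − (-9) = -39 → (-3,-21,-39)
replace slot 2: 2·((-3)+(-39)) − (-21) = -63 → (-3,-63,-39)

-3,-63,-39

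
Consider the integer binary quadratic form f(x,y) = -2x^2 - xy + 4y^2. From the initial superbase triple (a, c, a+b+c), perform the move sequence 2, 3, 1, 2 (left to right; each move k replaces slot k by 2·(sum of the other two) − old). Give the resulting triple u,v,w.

start (-2,4,1) = (f(1,0),f(0,1),f(1,1))
replace slot 2: 2·((-2)+1) − 4 = -6 → (-2,-6,1)
replace slot 3: 2·((-2)+(-6)) − 1 = -17 → (-2,-6,-17)
replace slot 1: 2·((-6)+(-17)) − (-2) = -44 → (-44,-6,-17)
replace slot 2: 2·((-44)+(-17)) − (-6) = -116 → (-44,-116,-17)

-44,-116,-17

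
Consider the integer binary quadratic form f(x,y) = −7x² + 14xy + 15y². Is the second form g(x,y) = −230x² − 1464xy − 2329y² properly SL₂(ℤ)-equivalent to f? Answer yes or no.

D₁ = 616, D₂ = 616
river cycle of f (length 10): (15, 16, -6), (-6, 20, 9), (9, 16, -10), (-10, 24, 1), (1, 24, -10), (-10, 16, 9), (9, 20, -6), (-6, 16, 15), (15, 14, -7), (-7, 14, 15)
river cycle of g (length 10): (-7, 14, 15), (15, 16, -6), (-6, 20, 9), (9, 16, -10), (-10, 24, 1), (1, 24, -10), (-10, 16, 9), (9, 20, -6), (-6, 16, 15), (15, 14, -7)
cycles coincide ⇒ equivalent

yes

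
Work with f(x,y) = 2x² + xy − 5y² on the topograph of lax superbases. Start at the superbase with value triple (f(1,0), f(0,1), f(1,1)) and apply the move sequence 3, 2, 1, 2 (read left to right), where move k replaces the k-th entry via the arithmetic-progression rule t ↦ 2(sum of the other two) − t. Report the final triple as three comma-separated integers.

start (2,-5,-2) = (f(1,0),f(0,1),f(1,1))
replace slot 3: 2·(2+(-5)) − (-2) = -4 → (2,-5,-4)
replace slot 2: 2·(2+(-4)) − (-5) = 1 → (2,1,-4)
replace slot 1: 2·(1+(-4)) − 2 = -8 → (-8,1,-4)
replace slot 2: 2·((-8)+(-4)) − 1 = -25 → (-8,-25,-4)

-8,-25,-4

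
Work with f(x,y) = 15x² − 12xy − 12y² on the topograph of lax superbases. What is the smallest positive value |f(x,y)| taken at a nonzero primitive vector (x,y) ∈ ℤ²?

descent: ρ → (-12,12,15)  [lands on river]
river: ρ → (15,18,-9)
river: ρ → (-9,18,15)
river: ρ → (15,12,-12)
closes: descent 1, river 4
min |a| on river = 9

9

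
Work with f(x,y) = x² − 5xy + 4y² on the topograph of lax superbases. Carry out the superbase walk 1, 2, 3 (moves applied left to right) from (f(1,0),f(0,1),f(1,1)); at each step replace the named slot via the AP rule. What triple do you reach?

start (1,4,0) = (f(1,0),f(0,1),f(1,1))
replace slot 1: 2·(4+0) − 1 = 7 → (7,4,0)
replace slot 2: 2·(7+0) − 4 = 10 → (7,10,0)
replace slot 3: 2·(7+10) − 0 = 34 → (7,10,34)

7,10,34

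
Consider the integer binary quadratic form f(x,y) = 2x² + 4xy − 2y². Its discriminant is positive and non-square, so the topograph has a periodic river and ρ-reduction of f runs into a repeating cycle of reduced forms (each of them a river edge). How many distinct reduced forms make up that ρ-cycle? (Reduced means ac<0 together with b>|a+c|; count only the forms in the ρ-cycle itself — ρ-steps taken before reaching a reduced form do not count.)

D = 32, ⌊√D⌋ = 5
river: ρ → (-2,4,2)
river: ρ → (2,4,-2)
ρ-cycle length = 2 (tail of 0 descent steps not counted)

2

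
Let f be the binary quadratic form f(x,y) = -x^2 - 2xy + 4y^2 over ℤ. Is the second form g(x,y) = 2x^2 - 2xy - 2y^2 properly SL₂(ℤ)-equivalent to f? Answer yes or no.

D₁ = 20, D₂ = 20
river cycle of f (length 2): (-1, 4, 1), (1, 4, -1)
river cycle of g (length 2): (-2, 2, 2), (2, 2, -2)
cycles differ ⇒ inequivalent

no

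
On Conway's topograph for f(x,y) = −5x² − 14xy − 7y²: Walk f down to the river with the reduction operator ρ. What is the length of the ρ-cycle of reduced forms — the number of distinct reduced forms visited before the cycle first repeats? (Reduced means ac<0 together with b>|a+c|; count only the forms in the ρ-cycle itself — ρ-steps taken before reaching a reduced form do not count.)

D = 56, ⌊√D⌋ = 7
descent: ρ → (-7,0,2)
descent: ρ → (2,4,-5)  [lands on river]
river: ρ → (-5,6,1)
river: ρ → (1,6,-5)
river: ρ → (-5,4,2)
ρ-cycle length = 4 (tail of 2 descent steps not counted)

4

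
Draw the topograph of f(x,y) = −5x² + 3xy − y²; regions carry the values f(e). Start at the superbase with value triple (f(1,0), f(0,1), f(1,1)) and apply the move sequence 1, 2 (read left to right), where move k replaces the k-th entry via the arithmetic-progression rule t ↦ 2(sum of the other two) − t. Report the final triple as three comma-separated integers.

start (-5,-1,-3) = (f(1,0),f(0,1),f(1,1))
replace slot 1: 2·((-1)+(-3)) − (-5) = -3 → (-3,-1,-3)
replace slot 2: 2·((-3)+(-3)) − (-1) = -11 → (-3,-11,-3)

-3,-11,-3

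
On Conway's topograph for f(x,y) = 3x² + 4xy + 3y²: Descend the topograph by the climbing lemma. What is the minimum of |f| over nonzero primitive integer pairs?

translate: b→-2 (≡4 mod 6), so (3,4,3)→(3,-2,2)
flip: (3,-2,2)→(2,2,3)
reduced (well bottom): (2,2,3) with a≤c, −a<b≤a
well minimum = a = 2

2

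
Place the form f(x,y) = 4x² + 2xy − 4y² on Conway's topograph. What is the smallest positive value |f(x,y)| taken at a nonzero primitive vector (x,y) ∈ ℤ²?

river: ρ → (-4,6,2)
river: ρ → (2,6,-4)
river: ρ → (-4,2,4)
river: ρ → (4,6,-2)
river: ρ → (-2,6,4)
river: ρ → (4,2,-4)
closes: descent 0, river 6
min |a| on river = 2

2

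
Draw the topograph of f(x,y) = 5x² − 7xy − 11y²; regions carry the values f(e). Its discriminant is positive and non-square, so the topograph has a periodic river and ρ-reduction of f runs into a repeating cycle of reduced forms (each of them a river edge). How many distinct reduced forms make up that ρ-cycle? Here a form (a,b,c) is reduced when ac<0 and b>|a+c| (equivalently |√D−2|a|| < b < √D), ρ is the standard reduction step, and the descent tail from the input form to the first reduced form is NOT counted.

D = 269, ⌊√D⌋ = 16
descent: ρ → (-11,7,5)  [lands on river]
river: ρ → (5,13,-5)
river: ρ → (-5,7,11)
river: ρ → (11,15,-1)
river: ρ → (-1,15,11)
river: ρ → (11,7,-5)
river: ρ → (-5,13,5)
river: ρ → (5,7,-11)
river: ρ → (-11,15,1)
river: ρ → (1,15,-11)
ρ-cycle length = 10 (tail of 1 descent step not counted)

10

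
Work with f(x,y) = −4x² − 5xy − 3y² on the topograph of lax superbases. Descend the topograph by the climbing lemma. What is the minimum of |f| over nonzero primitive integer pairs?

translate: b→-3 (≡5 mod 8), so (4,5,3)→(4,-3,2)
flip: (4,-3,2)→(2,3,4)
translate: b→-1 (≡3 mod 4), so (2,3,4)→(2,-1,3)
reduced (well bottom): (2,-1,3) with a≤c, −a<b≤a
well minimum |f| = |-2| = 2 (negative-definite)

2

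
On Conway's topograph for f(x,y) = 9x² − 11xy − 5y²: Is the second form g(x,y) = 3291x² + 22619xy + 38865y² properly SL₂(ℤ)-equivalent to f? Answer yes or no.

D₁ = 301, D₂ = 301
river cycle of f (length 10): (-5, 11, 9), (9, 7, -7), (-7, 7, 9), (9, 11, -5), (-5, 9, 11), (11, 13, -3), (-3, 17, 1), (1, 17, -3), (-3, 13, 11), (11, 9, -5)
river cycle of g (length 10): (9, 7, -7), (-7, 7, 9), (9, 11, -5), (-5, 9, 11), (11, 13, -3), (-3, 17, 1), (1, 17, -3), (-3, 13, 11), (11, 9, -5), (-5, 11, 9)
cycles coincide ⇒ equivalent

yes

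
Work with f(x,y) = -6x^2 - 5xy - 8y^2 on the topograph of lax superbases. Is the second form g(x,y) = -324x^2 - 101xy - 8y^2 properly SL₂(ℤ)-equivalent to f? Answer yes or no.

D₁ = -167, D₂ = -167
f is negative-definite; reduce −f:
−f: reduced (well bottom): (6,5,8) with a≤c, −a<b≤a
flip sign back: reduced form of f is (-6,-5,-8)
g is negative-definite; reduce −g:
−g: flip: (324,101,8)→(8,-101,324)
−g: translate: b→-5 (≡-101 mod 16), so (8,-101,324)→(8,-5,6)
−g: flip: (8,-5,6)→(6,5,8)
−g: reduced (well bottom): (6,5,8) with a≤c, −a<b≤a
flip sign back: reduced form of g is (-6,-5,-8)
reduced forms (-6, -5, -8) vs (-6, -5, -8) ⇒ equivalent

yes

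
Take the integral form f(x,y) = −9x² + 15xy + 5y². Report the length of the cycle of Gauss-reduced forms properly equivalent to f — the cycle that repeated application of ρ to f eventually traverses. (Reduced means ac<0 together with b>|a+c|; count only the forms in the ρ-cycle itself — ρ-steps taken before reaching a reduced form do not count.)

D = 405, ⌊√D⌋ = 20
river: ρ → (5,15,-9)
river: ρ → (-9,3,11)
river: ρ → (11,19,-1)
river: ρ → (-1,19,11)
river: ρ → (11,3,-9)
river: ρ → (-9,15,5)
ρ-cycle length = 6 (tail of 0 descent steps not counted)

6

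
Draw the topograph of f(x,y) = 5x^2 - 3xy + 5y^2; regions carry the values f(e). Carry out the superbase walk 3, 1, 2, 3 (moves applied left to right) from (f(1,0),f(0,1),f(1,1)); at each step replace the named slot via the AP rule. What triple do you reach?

start (5,5,7) = (f(1,0),f(0,1),f(1,1))
replace slot 3: 2·(5+5) − 7 = 13 → (5,5,13)
replace slot 1: 2·(5+13) − 5 = 31 → (31,5,13)
replace slot 2: 2·(31+13) − 5 = 83 → (31,83,13)
replace slot 3: 2·(31+83) − 13 = 215 → (31,83,215)

31,83,215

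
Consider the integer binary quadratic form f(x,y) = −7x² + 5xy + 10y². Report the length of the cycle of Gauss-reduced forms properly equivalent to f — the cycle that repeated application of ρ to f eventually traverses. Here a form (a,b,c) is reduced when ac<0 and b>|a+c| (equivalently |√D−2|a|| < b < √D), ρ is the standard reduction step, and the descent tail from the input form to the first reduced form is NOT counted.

D = 305, ⌊√D⌋ = 17
river: ρ → (10,15,-2)
river: ρ → (-2,17,2)
river: ρ → (2,15,-10)
river: ρ → (-10,5,7)
river: ρ → (7,9,-8)
river: ρ → (-8,7,8)
river: ρ → (8,9,-7)
river: ρ → (-7,5,10)
ρ-cycle length = 8 (tail of 0 descent steps not counted)

8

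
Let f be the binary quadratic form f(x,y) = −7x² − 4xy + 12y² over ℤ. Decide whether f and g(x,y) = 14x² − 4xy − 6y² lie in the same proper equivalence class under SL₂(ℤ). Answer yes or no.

D₁ = 352, D₂ = 352
river cycle of f (length 6): (-7, 10, 9), (9, 8, -8), (-8, 8, 9), (9, 10, -7), (-7, 18, 1), (1, 18, -7)
river cycle of g (length 6): (-6, 16, 4), (4, 16, -6), (-6, 8, 12), (12, 16, -2), (-2, 16, 12), (12, 8, -6)
cycles differ ⇒ inequivalent

no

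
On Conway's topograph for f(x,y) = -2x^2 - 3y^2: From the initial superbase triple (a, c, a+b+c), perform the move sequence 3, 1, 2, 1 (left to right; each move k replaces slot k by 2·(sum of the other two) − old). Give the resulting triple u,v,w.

start (-2,-3,-5) = (f(1,0),f(0,1),f(1,1))
replace slot 3: 2·((-2)+(-3)) − (-5) = -5 → (-2,-3,-5)
replace slot 1: 2·((-3)+(-5)) − (-2) = -14 → (-14,-3,-5)
replace slot 2: 2·((-14)+(-5)) − (-3) = -35 → (-14,-35,-5)
replace slot 1: 2·((-35)+(-5)) − (-14) = -66 → (-66,-35,-5)

-66,-35,-5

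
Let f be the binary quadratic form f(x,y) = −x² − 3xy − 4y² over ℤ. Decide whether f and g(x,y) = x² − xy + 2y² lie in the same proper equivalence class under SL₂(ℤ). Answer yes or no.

D₁ = -7, D₂ = -7
f is negative-definite; reduce −f:
−f: translate: b→1 (≡3 mod 2), so (1,3,4)→(1,1,2)
−f: reduced (well bottom): (1,1,2) with a≤c, −a<b≤a
flip sign back: reduced form of f is (-1,-1,-2)
g: translate: b→1 (≡-1 mod 2), so (1,-1,2)→(1,1,2)
g: reduced (well bottom): (1,1,2) with a≤c, −a<b≤a
reduced forms (-1, -1, -2) vs (1, 1, 2) ⇒ inequivalent

no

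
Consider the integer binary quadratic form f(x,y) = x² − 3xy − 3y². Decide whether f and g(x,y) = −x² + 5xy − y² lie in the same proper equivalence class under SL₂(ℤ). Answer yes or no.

D₁ = 21, D₂ = 21
river cycle of f (length 2): (-3, 3, 1), (1, 3, -3)
river cycle of g (length 2): (-1, 3, 3), (3, 3, -1)
cycles differ ⇒ inequivalent

no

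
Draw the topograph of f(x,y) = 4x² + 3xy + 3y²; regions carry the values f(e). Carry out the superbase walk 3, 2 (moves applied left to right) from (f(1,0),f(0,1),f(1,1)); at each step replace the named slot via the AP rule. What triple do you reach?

start (4,3,10) = (f(1,0),f(0,1),f(1,1))
replace slot 3: 2·(4+3) − 10 = 4 → (4,3,4)
replace slot 2: 2·(4+4) − 3 = 13 → (4,13,4)

4,13,4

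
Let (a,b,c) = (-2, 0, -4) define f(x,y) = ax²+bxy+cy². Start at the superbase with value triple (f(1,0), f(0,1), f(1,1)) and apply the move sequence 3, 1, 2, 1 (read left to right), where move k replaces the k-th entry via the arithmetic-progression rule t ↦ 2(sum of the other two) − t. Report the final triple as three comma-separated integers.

start (-2,-4,-6) = (f(1,0),f(0,1),f(1,1))
replace slot 3: 2·((-2)+(-4)) − (-6) = -6 → (-2,-4,-6)
replace slot 1: 2·((-4)+(-6)) − (-2) = -18 → (-18,-4,-6)
replace slot 2: 2·((-18)+(-6)) − (-4) = -44 → (-18,-44,-6)
replace slot 1: 2·((-44)+(-6)) − (-18) = -82 → (-82,-44,-6)

-82,-44,-6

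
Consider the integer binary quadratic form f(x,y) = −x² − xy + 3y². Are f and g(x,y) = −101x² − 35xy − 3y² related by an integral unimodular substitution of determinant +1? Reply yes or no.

D₁ = 13, D₂ = 13
river cycle of f (length 2): (-1, 3, 1), (1, 3, -1)
river cycle of g (length 2): (1, 3, -1), (-1, 3, 1)
cycles coincide ⇒ equivalent

yes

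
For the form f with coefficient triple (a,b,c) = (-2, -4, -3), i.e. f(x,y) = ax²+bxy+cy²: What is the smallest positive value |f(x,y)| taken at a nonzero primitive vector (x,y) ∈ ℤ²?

translate: b→0 (≡4 mod 4), so (2,4,3)→(2,0,1)
flip: (2,0,1)→(1,0,2)
reduced (well bottom): (1,0,2) with a≤c, −a<b≤a
well minimum |f| = |-1| = 1 (negative-definite)

1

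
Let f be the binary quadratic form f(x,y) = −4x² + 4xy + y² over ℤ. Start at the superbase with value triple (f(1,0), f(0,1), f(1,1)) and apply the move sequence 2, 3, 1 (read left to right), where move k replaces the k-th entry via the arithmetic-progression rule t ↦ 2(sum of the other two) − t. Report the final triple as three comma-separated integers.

start (-4,1,1) = (f(1,0),f(0,1),f(1,1))
replace slot 2: 2·((-4)+1) − 1 = -7 → (-4,-7,1)
replace slot 3: 2·((-4)+(-7)) − 1 = -23 → (-4,-7,-23)
replace slot 1: 2·((-7)+(-23)) − (-4) = -56 → (-56,-7,-23)

-56,-7,-23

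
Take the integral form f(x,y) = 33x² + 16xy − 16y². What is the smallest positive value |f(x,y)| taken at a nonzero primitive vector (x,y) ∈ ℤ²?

descent: ρ → (-16,48,1)  [lands on river]
river: ρ → (1,48,-16)
closes: descent 1, river 2
min |a| on river = 1

1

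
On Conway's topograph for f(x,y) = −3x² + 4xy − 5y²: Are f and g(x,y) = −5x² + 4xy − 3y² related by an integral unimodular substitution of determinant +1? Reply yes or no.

D₁ = -44, D₂ = -44
f is negative-definite; reduce −f:
−f: translate: b→2 (≡-4 mod 6), so (3,-4,5)→(3,2,4)
−f: reduced (well bottom): (3,2,4) with a≤c, −a<b≤a
flip sign back: reduced form of f is (-3,-2,-4)
g is negative-definite; reduce −g:
−g: flip: (5,-4,3)→(3,4,5)
−g: translate: b→-2 (≡4 mod 6), so (3,4,5)→(3,-2,4)
−g: reduced (well bottom): (3,-2,4) with a≤c, −a<b≤a
flip sign back: reduced form of g is (-3,2,-4)
reduced forms (-3, -2, -4) vs (-3, 2, -4) ⇒ inequivalent

no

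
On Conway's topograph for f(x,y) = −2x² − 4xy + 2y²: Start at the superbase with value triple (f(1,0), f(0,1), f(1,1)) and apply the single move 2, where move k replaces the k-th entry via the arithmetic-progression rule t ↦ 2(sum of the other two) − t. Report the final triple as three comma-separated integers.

start (-2,2,-4) = (f(1,0),f(0,1),f(1,1))
replace slot 2: 2·((-2)+(-4)) − 2 = -14 → (-2,-14,-4)

-2,-14,-4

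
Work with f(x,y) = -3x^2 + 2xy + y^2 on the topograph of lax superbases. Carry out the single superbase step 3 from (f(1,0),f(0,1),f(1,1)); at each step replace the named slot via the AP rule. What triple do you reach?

start (-3,1,0) = (f(1,0),f(0,1),f(1,1))
replace slot 3: 2·((-3)+1) − 0 = -4 → (-3,1,-4)

-3,1,-4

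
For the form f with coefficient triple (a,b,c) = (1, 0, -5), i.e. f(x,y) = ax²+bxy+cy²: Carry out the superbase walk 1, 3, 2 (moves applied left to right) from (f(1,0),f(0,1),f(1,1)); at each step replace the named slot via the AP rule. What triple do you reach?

start (1,-5,-4) = (f(1,0),f(0,1),f(1,1))
replace slot 1: 2·((-5)+(-4)) − 1 = -19 → (-19,-5,-4)
replace slot 3: 2·((-19)+(-5)) − (-4) = -44 → (-19,-5,-44)
replace slot 2: 2·((-19)+(-44)) − (-5) = -121 → (-19,-121,-44)

-19,-121,-44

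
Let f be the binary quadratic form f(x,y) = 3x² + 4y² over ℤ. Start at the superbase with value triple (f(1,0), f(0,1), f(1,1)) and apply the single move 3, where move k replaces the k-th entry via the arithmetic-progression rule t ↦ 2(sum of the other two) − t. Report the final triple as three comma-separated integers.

start (3,4,7) = (f(1,0),f(0,1),f(1,1))
replace slot 3: 2·(3+4) − 7 = 7 → (3,4,7)

3,4,7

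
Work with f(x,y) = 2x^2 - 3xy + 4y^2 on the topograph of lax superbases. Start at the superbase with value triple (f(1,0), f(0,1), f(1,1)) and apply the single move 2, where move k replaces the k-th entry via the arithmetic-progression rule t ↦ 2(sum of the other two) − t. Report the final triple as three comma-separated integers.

start (2,4,3) = (f(1,0),f(0,1),f(1,1))
replace slot 2: 2·(2+3) − 4 = 6 → (2,6,3)

2,6,3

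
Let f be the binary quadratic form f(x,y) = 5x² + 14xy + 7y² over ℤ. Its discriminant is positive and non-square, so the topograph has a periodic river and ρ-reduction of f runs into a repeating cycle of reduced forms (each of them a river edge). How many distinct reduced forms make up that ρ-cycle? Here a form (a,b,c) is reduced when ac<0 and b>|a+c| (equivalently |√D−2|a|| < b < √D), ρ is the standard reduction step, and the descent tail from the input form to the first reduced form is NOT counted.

D = 56, ⌊√D⌋ = 7
descent: ρ → (7,0,-2)
descent: ρ → (-2,4,5)  [lands on river]
river: ρ → (5,6,-1)
river: ρ → (-1,6,5)
river: ρ → (5,4,-2)
ρ-cycle length = 4 (tail of 2 descent steps not counted)

4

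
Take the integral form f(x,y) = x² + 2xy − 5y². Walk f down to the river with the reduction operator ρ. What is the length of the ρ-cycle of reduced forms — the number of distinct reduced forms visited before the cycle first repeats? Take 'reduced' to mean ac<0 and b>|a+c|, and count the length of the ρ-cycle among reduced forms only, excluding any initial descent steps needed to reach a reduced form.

D = 24, ⌊√D⌋ = 4
descent: ρ → (-5,-2,1)
descent: ρ → (1,4,-2)  [lands on river]
river: ρ → (-2,4,1)
ρ-cycle length = 2 (tail of 2 descent steps not counted)

2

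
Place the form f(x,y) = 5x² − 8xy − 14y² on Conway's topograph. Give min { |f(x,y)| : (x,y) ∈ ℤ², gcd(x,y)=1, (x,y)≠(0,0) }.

descent: ρ → (-14,8,5)
descent: ρ → (5,12,-10)  [lands on river]
river: ρ → (-10,8,7)
river: ρ → (7,6,-11)
river: ρ → (-11,16,2)
river: ρ → (2,16,-11)
river: ρ → (-11,6,7)
river: ρ → (7,8,-10)
river: ρ → (-10,12,5)
river: ρ → (5,18,-1)
river: ρ → (-1,18,5)
closes: descent 2, river 10
min |a| on river = 1

1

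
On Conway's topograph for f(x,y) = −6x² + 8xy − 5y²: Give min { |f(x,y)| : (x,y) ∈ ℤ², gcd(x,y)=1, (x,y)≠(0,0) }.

translate: b→4 (≡-8 mod 12), so (6,-8,5)→(6,4,3)
flip: (6,4,3)→(3,-4,6)
translate: b→2 (≡-4 mod 6), so (3,-4,6)→(3,2,5)
reduced (well bottom): (3,2,5) with a≤c, −a<b≤a
well minimum |f| = |-3| = 3 (negative-definite)

3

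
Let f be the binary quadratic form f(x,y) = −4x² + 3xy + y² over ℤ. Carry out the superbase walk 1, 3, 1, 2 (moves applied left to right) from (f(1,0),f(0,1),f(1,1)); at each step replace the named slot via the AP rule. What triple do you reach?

start (-4,1,0) = (f(1,0),f(0,1),f(1,1))
replace slot 1: 2·(1+0) − (-4) = 6 → (6,1,0)
replace slot 3: 2·(6+1) − 0 = 14 → (6,1,14)
replace slot 1: 2·(1+14) − 6 = 24 → (24,1,14)
replace slot 2: 2·(24+14) − 1 = 75 → (24,75,14)

24,75,14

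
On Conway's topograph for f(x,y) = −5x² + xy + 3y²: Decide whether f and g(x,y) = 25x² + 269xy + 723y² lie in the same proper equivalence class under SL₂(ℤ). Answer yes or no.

D₁ = 61, D₂ = 61
river cycle of f (length 6): (3, 5, -3), (-3, 7, 1), (1, 7, -3), (-3, 5, 3), (3, 7, -1), (-1, 7, 3)
river cycle of g (length 6): (3, 5, -3), (-3, 7, 1), (1, 7, -3), (-3, 5, 3), (3, 7, -1), (-1, 7, 3)
cycles coincide ⇒ equivalent

yes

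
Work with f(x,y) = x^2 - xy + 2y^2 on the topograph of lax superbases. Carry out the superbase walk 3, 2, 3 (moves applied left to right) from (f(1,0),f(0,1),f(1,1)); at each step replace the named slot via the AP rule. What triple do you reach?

start (1,2,2) = (f(1,0),f(0,1),f(1,1))
replace slot 3: 2·(1+2) − 2 = 4 → (1,2,4)
replace slot 2: 2·(1+4) − 2 = 8 → (1,8,4)
replace slot 3: 2·(1+8) − 4 = 14 → (1,8,14)

1,8,14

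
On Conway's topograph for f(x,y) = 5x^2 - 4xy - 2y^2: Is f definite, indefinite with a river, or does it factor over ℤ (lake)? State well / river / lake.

D = b²−4ac = (-4)² − 4·5·(-2) = 56
D > 0 non-square ⇒ indefinite ⇒ periodic river

river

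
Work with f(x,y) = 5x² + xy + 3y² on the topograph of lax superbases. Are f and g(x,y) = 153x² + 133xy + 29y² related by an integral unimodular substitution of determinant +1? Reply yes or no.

D₁ = -59, D₂ = -59
f: flip: (5,1,3)→(3,-1,5)
f: reduced (well bottom): (3,-1,5) with a≤c, −a<b≤a
g: flip: (153,133,29)→(29,-133,153)
g: translate: b→-17 (≡-133 mod 58), so (29,-133,153)→(29,-17,3)
g: flip: (29,-17,3)→(3,17,29)
g: translate: b→-1 (≡17 mod 6), so (3,17,29)→(3,-1,5)
g: reduced (well bottom): (3,-1,5) with a≤c, −a<b≤a
reduced forms (3, -1, 5) vs (3, -1, 5) ⇒ equivalent

yes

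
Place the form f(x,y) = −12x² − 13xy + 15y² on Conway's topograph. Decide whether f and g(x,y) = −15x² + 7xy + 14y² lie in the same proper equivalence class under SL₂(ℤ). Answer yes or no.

D₁ = 889, D₂ = 889
river cycle of f (length 42): (15, 13, -12), (-12, 11, 16), (16, 21, -7), (-7, 21, 16), (16, 11, -12), (-12, 13, 15), (15, 17, -10), (-10, 23, 9), (9, 13, -20), (-20, 27, 2), … (32 more)
river cycle of g (length 42): (14, 21, -8), (-8, 27, 5), (5, 23, -18), (-18, 13, 10), (10, 27, -4), (-4, 29, 3), (3, 25, -22), (-22, 19, 6), (6, 29, -2), (-2, 27, 20), … (32 more)
cycles differ ⇒ inequivalent

no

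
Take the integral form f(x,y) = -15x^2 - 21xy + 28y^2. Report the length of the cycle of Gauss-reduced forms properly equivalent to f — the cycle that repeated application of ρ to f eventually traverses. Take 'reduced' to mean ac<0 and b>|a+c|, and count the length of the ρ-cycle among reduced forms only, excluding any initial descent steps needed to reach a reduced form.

D = 2121, ⌊√D⌋ = 46
descent: ρ → (28,21,-15)  [lands on river]
river: ρ → (-15,39,10)
river: ρ → (10,41,-11)
river: ρ → (-11,25,34)
river: ρ → (34,43,-2)
river: ρ → (-2,45,12)
river: ρ → (12,27,-29)
river: ρ → (-29,31,10)
river: ρ → (10,29,-32)
river: ρ → (-32,35,7)
river: ρ → (7,35,-32)
river: ρ → (-32,29,10)
river: ρ → (10,31,-29)
river: ρ → (-29,27,12)
river: ρ → (12,45,-2)
river: ρ → (-2,43,34)
river: ρ → (34,25,-11)
river: ρ → (-11,41,10)
river: ρ → (10,39,-15)
river: ρ → (-15,21,28)
river: ρ → (28,35,-8)
river: ρ → (-8,45,3)
river: ρ → (3,45,-8)
river: ρ → (-8,35,28)
ρ-cycle length = 24 (tail of 1 descent step not counted)

24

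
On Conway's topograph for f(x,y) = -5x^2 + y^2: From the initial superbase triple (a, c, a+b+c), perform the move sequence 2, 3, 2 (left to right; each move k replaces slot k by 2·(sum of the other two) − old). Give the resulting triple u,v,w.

start (-5,1,-4) = (f(1,0),f(0,1),f(1,1))
replace slot 2: 2·((-5)+(-4)) − 1 = -19 → (-5,-19,-4)
replace slot 3: 2·((-5)+(-19)) − (-4) = -44 → (-5,-19,-44)
replace slot 2: 2·((-5)+(-44)) − (-19) = -79 → (-5,-79,-44)

-5,-79,-44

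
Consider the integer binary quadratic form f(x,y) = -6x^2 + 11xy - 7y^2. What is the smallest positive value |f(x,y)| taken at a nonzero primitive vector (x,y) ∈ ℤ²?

translate: b→1 (≡-11 mod 12), so (6,-11,7)→(6,1,2)
flip: (6,1,2)→(2,-1,6)
reduced (well bottom): (2,-1,6) with a≤c, −a<b≤a
well minimum |f| = |-2| = 2 (negative-definite)

2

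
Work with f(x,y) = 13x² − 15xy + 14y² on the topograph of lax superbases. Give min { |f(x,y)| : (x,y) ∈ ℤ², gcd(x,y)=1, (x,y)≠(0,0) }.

translate: b→11 (≡-15 mod 26), so (13,-15,14)→(13,11,12)
flip: (13,11,12)→(12,-11,13)
reduced (well bottom): (12,-11,13) with a≤c, −a<b≤a
well minimum = a = 12

12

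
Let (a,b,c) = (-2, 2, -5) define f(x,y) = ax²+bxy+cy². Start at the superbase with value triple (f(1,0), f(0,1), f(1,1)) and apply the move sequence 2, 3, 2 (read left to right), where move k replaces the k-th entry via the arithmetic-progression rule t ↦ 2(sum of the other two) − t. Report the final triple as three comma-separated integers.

start (-2,-5,-5) = (f(1,0),f(0,1),f(1,1))
replace slot 2: 2·((-2)+(-5)) − (-5) = -9 → (-2,-9,-5)
replace slot 3: 2·((-2)+(-9)) − (-5) = -17 → (-2,-9,-17)
replace slot 2: 2·((-2)+(-17)) − (-9) = -29 → (-2,-29,-17)

-2,-29,-17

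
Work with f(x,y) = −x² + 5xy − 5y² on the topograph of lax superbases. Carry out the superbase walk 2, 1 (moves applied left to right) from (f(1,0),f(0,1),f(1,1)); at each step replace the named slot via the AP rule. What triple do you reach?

start (-1,-5,-1) = (f(1,0),f(0,1),f(1,1))
replace slot 2: 2·((-1)+(-1)) − (-5) = 1 → (-1,1,-1)
replace slot 1: 2·(1+(-1)) − (-1) = 1 → (1,1,-1)

1,1,-1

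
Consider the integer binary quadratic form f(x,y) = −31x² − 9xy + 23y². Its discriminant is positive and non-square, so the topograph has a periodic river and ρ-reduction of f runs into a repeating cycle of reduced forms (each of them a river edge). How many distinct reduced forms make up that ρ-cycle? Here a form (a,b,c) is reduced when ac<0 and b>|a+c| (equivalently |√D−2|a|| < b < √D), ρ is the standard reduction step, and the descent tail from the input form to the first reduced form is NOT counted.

D = 2933, ⌊√D⌋ = 54
descent: ρ → (23,9,-31)  [lands on river]
river: ρ → (-31,53,1)
river: ρ → (1,53,-31)
river: ρ → (-31,9,23)
river: ρ → (23,37,-17)
river: ρ → (-17,31,29)
river: ρ → (29,27,-19)
river: ρ → (-19,49,7)
river: ρ → (7,49,-19)
river: ρ → (-19,27,29)
river: ρ → (29,31,-17)
river: ρ → (-17,37,23)
ρ-cycle length = 12 (tail of 1 descent step not counted)

12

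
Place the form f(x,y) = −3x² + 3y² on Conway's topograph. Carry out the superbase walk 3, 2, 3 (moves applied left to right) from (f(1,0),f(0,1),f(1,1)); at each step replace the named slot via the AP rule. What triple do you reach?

start (-3,3,0) = (f(1,0),f(0,1),f(1,1))
replace slot 3: 2·((-3)+3) − 0 = 0 → (-3,3,0)
replace slot 2: 2·((-3)+0) − 3 = -9 → (-3,-9,0)
replace slot 3: 2·((-3)+(-9)) − 0 = -24 → (-3,-9,-24)

-3,-9,-24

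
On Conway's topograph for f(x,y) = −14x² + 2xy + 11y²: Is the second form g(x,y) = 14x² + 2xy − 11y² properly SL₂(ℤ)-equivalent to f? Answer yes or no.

D₁ = 620, D₂ = 620
river cycle of f (length 4): (11, 20, -5), (-5, 20, 11), (11, 24, -1), (-1, 24, 11)
river cycle of g (length 4): (-11, 20, 5), (5, 20, -11), (-11, 24, 1), (1, 24, -11)
cycles differ ⇒ inequivalent

no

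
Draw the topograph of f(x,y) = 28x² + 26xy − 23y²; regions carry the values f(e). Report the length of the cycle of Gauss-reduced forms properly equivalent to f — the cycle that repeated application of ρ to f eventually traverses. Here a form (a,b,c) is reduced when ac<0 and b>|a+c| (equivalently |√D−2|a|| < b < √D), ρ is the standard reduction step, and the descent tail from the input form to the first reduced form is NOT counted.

D = 3252, ⌊√D⌋ = 57
river: ρ → (-23,20,31)
river: ρ → (31,42,-12)
river: ρ → (-12,54,7)
river: ρ → (7,44,-47)
river: ρ → (-47,50,4)
river: ρ → (4,54,-21)
river: ρ → (-21,30,28)
river: ρ → (28,26,-23)
ρ-cycle length = 8 (tail of 0 descent steps not counted)

8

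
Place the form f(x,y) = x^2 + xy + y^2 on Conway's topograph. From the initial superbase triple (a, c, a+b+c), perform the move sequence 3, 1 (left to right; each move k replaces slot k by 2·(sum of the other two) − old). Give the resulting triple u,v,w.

start (1,1,3) = (f(1,0),f(0,1),f(1,1))
replace slot 3: 2·(1+1) − 3 = 1 → (1,1,1)
replace slot 1: 2·(1+1) − 1 = 3 → (3,1,1)

3,1,1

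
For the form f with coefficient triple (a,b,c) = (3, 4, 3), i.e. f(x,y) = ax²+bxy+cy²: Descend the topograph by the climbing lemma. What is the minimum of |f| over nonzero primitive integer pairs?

translate: b→-2 (≡4 mod 6), so (3,4,3)→(3,-2,2)
flip: (3,-2,2)→(2,2,3)
reduced (well bottom): (2,2,3) with a≤c, −a<b≤a
well minimum = a = 2

2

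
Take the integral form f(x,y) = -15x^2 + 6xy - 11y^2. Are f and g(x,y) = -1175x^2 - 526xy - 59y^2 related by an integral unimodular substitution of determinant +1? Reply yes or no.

D₁ = -624, D₂ = -624
f is negative-definite; reduce −f:
−f: flip: (15,-6,11)→(11,6,15)
−f: reduced (well bottom): (11,6,15) with a≤c, −a<b≤a
flip sign back: reduced form of f is (-11,-6,-15)
g is negative-definite; reduce −g:
−g: flip: (1175,526,59)→(59,-526,1175)
−g: translate: b→-54 (≡-526 mod 118), so (59,-526,1175)→(59,-54,15)
−g: flip: (59,-54,15)→(15,54,59)
−g: translate: b→-6 (≡54 mod 30), so (15,54,59)→(15,-6,11)
−g: flip: (15,-6,11)→(11,6,15)
−g: reduced (well bottom): (11,6,15) with a≤c, −a<b≤a
flip sign back: reduced form of g is (-11,-6,-15)
reduced forms (-11, -6, -15) vs (-11, -6, -15) ⇒ equivalent

yes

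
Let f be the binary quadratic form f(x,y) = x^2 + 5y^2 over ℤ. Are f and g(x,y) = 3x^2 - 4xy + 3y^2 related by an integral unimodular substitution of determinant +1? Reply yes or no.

D₁ = -20, D₂ = -20
f: reduced (well bottom): (1,0,5) with a≤c, −a<b≤a
g: translate: b→2 (≡-4 mod 6), so (3,-4,3)→(3,2,2)
g: flip: (3,2,2)→(2,-2,3)
g: translate: b→2 (≡-2 mod 4), so (2,-2,3)→(2,2,3)
g: reduced (well bottom): (2,2,3) with a≤c, −a<b≤a
reduced forms (1, 0, 5) vs (2, 2, 3) ⇒ inequivalent

no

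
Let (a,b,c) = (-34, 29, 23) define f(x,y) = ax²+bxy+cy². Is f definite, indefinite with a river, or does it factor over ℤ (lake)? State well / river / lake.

D = b²−4ac = 29² − 4·(-34)·23 = 3969
D = 63² is a perfect square ⇒ form factors over ℤ ⇒ lakes

lake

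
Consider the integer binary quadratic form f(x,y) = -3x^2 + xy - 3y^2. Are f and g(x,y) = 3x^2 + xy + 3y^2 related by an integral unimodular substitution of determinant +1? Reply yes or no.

D₁ = -35, D₂ = -35
f is negative-definite; reduce −f:
−f: flip: (3,-1,3)→(3,1,3)
−f: reduced (well bottom): (3,1,3) with a≤c, −a<b≤a
flip sign back: reduced form of f is (-3,-1,-3)
g: reduced (well bottom): (3,1,3) with a≤c, −a<b≤a
reduced forms (-3, -1, -3) vs (3, 1, 3) ⇒ inequivalent

no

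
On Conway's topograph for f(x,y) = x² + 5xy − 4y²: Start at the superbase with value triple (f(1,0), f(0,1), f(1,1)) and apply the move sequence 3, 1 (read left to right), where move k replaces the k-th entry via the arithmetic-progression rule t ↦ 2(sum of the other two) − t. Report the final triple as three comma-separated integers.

start (1,-4,2) = (f(1,0),f(0,1),f(1,1))
replace slot 3: 2·(1+(-4)) − 2 = -8 → (1,-4,-8)
replace slot 1: 2·((-4)+(-8)) − 1 = -25 → (-25,-4,-8)

-25,-4,-8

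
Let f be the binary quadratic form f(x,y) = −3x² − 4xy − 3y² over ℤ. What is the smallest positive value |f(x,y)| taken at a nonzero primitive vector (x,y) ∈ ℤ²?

translate: b→-2 (≡4 mod 6), so (3,4,3)→(3,-2,2)
flip: (3,-2,2)→(2,2,3)
reduced (well bottom): (2,2,3) with a≤c, −a<b≤a
well minimum |f| = |-2| = 2 (negative-definite)

2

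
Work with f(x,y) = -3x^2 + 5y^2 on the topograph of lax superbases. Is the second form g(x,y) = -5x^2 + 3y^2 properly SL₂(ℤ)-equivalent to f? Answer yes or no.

D₁ = 60, D₂ = 60
river cycle of f (length 2): (-3, 6, 2), (2, 6, -3)
river cycle of g (length 2): (3, 6, -2), (-2, 6, 3)
cycles differ ⇒ inequivalent

no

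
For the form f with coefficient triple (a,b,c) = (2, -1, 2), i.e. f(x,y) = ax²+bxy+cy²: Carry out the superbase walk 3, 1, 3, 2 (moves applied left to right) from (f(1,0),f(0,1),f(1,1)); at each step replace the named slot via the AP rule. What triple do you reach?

start (2,2,3) = (f(1,0),f(0,1),f(1,1))
replace slot 3: 2·(2+2) − 3 = 5 → (2,2,5)
replace slot 1: 2·(2+5) − 2 = 12 → (12,2,5)
replace slot 3: 2·(12+2) − 5 = 23 → (12,2,23)
replace slot 2: 2·(12+23) − 2 = 68 → (12,68,23)

12,68,23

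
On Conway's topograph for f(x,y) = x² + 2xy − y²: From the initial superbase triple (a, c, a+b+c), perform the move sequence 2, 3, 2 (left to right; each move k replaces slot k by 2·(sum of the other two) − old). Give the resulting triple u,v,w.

start (1,-1,2) = (f(1,0),f(0,1),f(1,1))
replace slot 2: 2·(1+2) − (-1) = 7 → (1,7,2)
replace slot 3: 2·(1+7) − 2 = 14 → (1,7,14)
replace slot 2: 2·(1+14) − 7 = 23 → (1,23,14)

1,23,14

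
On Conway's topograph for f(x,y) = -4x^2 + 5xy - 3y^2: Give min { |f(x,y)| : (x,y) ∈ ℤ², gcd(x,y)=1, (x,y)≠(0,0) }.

translate: b→3 (≡-5 mod 8), so (4,-5,3)→(4,3,2)
flip: (4,3,2)→(2,-3,4)
translate: b→1 (≡-3 mod 4), so (2,-3,4)→(2,1,3)
reduced (well bottom): (2,1,3) with a≤c, −a<b≤a
well minimum |f| = |-2| = 2 (negative-definite)

2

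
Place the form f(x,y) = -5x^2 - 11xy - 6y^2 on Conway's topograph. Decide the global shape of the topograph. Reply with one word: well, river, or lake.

D = b²−4ac = (-11)² − 4·(-5)·(-6) = 1
D = 1² is a perfect square ⇒ form factors over ℤ ⇒ lakes

lake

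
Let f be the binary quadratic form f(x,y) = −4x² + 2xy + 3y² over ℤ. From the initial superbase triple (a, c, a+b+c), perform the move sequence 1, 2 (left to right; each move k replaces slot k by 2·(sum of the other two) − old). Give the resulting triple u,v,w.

start (-4,3,1) = (f(1,0),f(0,1),f(1,1))
replace slot 1: 2·(3+1) − (-4) = 12 → (12,3,1)
replace slot 2: 2·(12+1) − 3 = 23 → (12,23,1)

12,23,1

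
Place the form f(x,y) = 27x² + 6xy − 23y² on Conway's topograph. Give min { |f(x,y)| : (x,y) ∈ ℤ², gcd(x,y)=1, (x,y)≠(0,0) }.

river: ρ → (-23,40,10)
river: ρ → (10,40,-23)
river: ρ → (-23,6,27)
river: ρ → (27,48,-2)
river: ρ → (-2,48,27)
river: ρ → (27,6,-23)
closes: descent 0, river 6
min |a| on river = 2

2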